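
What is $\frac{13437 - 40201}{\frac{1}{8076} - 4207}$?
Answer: $\frac{216146064}{33975731} \approx 6.3618$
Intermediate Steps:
$\frac{13437 - 40201}{\frac{1}{8076} - 4207} = - \frac{26764}{\frac{1}{8076} - 4207} = - \frac{26764}{- \frac{33975731}{8076}} = \left(-26764\right) \left(- \frac{8076}{33975731}\right) = \frac{216146064}{33975731}$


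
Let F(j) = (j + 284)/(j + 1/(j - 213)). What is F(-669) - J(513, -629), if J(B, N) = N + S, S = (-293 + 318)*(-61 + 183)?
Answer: -1428193269/590059 ≈ -2420.4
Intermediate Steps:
S = 3050 (S = 25*122 = 3050)
J(B, N) = 3050 + N (J(B, N) = N + 3050 = 3050 + N)
F(j) = (284 + j)/(j + 1/(-213 + j))
F(-669) - J(513, -629) = (-60492 + (-669)² + 71*(-669))/(1 + (-669)² - 213*(-669)) - (3050 - 629) = (-60492 + 447561 - 47499)/(1 + 447561 + 142497) - 1*2421 = 339570/590059 - 2421 = -1428193269/590059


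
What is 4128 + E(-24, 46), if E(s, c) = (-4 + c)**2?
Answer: 5892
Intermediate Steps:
4128 + E(-24, 46) = 4128 + (-4 + 46)**2 = 4128 + 42**2 = 4128 + 1764 = 5892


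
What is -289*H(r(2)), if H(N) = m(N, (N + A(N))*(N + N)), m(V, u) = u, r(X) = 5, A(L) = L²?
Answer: -86700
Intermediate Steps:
H(N) = 2*N*(N + N²) (H(N) = (N + N²)*(N + N) = (N + N²)*(2*N) = 2*N*(N + N²))
-289*H(r(2)) = -578*5²*(1 + 5) = -578*25*6 = -289*300 = -86700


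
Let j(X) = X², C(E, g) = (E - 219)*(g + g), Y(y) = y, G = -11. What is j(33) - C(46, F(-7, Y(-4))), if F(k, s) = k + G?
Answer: -5139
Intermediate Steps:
F(k, s) = -11 + k (F(k, s) = k - 11 = -11 + k)
C(E, g) = 2*g*(-219 + E) (C(E, g) = (-219 + E)*(2*g) = 2*g*(-219 + E))
j(33) - C(46, F(-7, Y(-4))) = 33² - 2*(-11 - 7)*(-219 + 46) = 1089 - 2*(-18)*(-173) = 1089 - 1*6228 = 1089 - 6228 = -5139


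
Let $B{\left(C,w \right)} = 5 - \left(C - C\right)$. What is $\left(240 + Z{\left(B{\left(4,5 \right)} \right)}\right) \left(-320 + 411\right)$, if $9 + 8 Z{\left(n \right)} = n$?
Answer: $\frac{43589}{2} \approx 21795.0$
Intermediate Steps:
$B{\left(C,w \right)} = 5$ ($B{\left(C,w \right)} = 5 - 0 = 5 + 0 = 5$)
$Z{\left(n \right)} = - \frac{9}{8} + \frac{n}{8}$
$\left(240 + Z{\left(B{\left(4,5 \right)} \right)}\right) \left(-320 + 411\right) = \left(240 + \left(- \frac{9}{8} + \frac{1}{8} \cdot 5\right)\right) \left(-320 + 411\right) = \left(240 + \left(- \frac{9}{8} + \frac{5}{8}\right)\right) 91 = \left(240 - \frac{1}{2}\right) 91 = \frac{479}{2} \cdot 91 = \frac{43589}{2}$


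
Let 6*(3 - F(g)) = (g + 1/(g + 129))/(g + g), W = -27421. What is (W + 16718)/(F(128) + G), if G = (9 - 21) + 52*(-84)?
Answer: 4225030656/1727862401 ≈ 2.4452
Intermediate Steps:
G = -4380 (G = -12 - 4368 = -4380)
F(g) = 3 - (g + 1/(129 + g))/(12*g) (F(g) = 3 - (g + 1/(g + 129))/(6*(g + g)) = 3 - (g + 1/(129 + g))/(6*(2*g)) = 3 - (g + 1/(129 + g))*1/(2*g)/6 = 3 - (g + 1/(129 + g))/(12*g))
(W + 16718)/(F(128) + G) = (-27421 + 16718)/((1/12)*(-1 + 35*128**2 + 4515*128)/(128*(129 + 128)) - 4380) = -10703/((1/12)*(1/128)*(-1 + 35*16384 + 577920)/257 - 4380) = -10703/((1/12)*(1/128)*(1/257)*(-1 + 573440 + 577920) - 4380) = -10703/((1/12)*(1/128)*(1/257)*1151359 - 4380) = -10703/(1151359/394752 - 4380) = -10703/(-1727862401/394752) = -10703*(-394752/1727862401) = 4225030656/1727862401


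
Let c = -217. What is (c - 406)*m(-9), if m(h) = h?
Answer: 5607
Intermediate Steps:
(c - 406)*m(-9) = (-217 - 406)*(-9) = -623*(-9) = 5607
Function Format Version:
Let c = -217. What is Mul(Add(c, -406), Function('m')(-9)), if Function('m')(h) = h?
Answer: 5607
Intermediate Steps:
Mul(Add(c, -406), Function('m')(-9)) = Mul(Add(-217, -406), -9) = Mul(-623, -9) = 5607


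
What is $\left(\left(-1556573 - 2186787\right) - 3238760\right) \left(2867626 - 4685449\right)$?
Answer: $12692258324760$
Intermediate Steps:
$\left(\left(-1556573 - 2186787\right) - 3238760\right) \left(2867626 - 4685449\right) = \left(\left(-1556573 - 2186787\right) - 3238760\right) \left(-1817823\right) = \left(-3743360 - 3238760\right) \left(-1817823\right) = \left(-6982120\right) \left(-1817823\right) = 12692258324760$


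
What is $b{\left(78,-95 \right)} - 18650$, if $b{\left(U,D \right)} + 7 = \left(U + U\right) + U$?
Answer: $-18423$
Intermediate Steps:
$b{\left(U,D \right)} = -7 + 3 U$ ($b{\left(U,D \right)} = -7 + \left(\left(U + U\right) + U\right) = -7 + \left(2 U + U\right) = -7 + 3 U$)
$b{\left(78,-95 \right)} - 18650 = \left(-7 + 3 \cdot 78\right) - 18650 = \left(-7 + 234\right) - 18650 = 227 - 18650 = -18423$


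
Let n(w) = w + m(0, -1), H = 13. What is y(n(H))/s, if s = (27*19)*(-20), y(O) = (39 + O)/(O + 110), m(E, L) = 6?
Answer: -29/661770 ≈ -4.3822e-5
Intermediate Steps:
n(w) = 6 + w (n(w) = w + 6 = 6 + w)
y(O) = (39 + O)/(110 + O)
s = -10260 (s = 513*(-20) = -10260)
y(n(H))/s = ((39 + (6 + 13))/(110 + (6 + 13)))/(-10260) = ((39 + 19)/(110 + 19))*(-1/10260) = (58/129)*(-1/10260) = -29/661770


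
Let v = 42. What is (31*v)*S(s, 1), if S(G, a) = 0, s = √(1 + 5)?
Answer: 0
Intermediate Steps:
s = √6 ≈ 2.4495
(31*v)*S(s, 1) = (31*42)*0 = 1302*0 = 0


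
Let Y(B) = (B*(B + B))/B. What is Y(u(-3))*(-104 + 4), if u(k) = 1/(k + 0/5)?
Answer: 200/3 ≈ 66.667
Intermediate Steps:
u(k) = 1/k (u(k) = 1/(k + 0*(⅕)) = 1/(k + 0) = 1/k)
Y(B) = 2*B (Y(B) = (B*(2*B))/B = (2*B²)/B = 2*B)
Y(u(-3))*(-104 + 4) = (2/(-3))*(-104 + 4) = (2*(-⅓))*(-100) = -⅔*(-100) = 200/3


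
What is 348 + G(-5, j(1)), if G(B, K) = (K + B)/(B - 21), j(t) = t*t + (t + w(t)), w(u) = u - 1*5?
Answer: 9055/26 ≈ 348.27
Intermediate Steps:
w(u) = -5 + u (w(u) = u - 5 = -5 + u)
j(t) = -5 + t² + 2*t (j(t) = t*t + (t + (-5 + t)) = t² + (-5 + 2*t) = -5 + t² + 2*t)
G(B, K) = (B + K)/(-21 + B)
348 + G(-5, j(1)) = 348 + (-5 + (-5 + 1² + 2*1))/(-21 - 5) = 348 + (-5 + (-5 + 1 + 2))/(-26) = 348 - (-5 - 2)/26 = 348 - 1/26*(-7) = 348 + 7/26 = 9055/26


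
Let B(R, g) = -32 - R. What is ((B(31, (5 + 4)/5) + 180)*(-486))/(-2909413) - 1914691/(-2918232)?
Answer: 441274107259/653103239832 ≈ 0.67566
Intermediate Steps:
((B(31, (5 + 4)/5) + 180)*(-486))/(-2909413) - 1914691/(-2918232) = (((-32 - 1*31) + 180)*(-486))/(-2909413) - 1914691/(-2918232) = (((-32 - 31) + 180)*(-486))*(-1/2909413) - 1914691*(-1/2918232) = ((-63 + 180)*(-486))*(-1/2909413) + 1914691/2918232 = (117*(-486))*(-1/2909413) + 1914691/2918232 = -56862*(-1/2909413) + 1914691/2918232 = 4374/223801 + 1914691/2918232 = 441274107259/653103239832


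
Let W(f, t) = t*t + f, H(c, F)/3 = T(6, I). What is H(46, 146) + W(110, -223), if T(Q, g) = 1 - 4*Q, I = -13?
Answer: 49770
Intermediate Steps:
H(c, F) = -69 (H(c, F) = 3*(1 - 4*6) = 3*(1 - 24) = 3*(-23) = -69)
W(f, t) = f + t² (W(f, t) = t² + f = f + t²)
H(46, 146) + W(110, -223) = -69 + (110 + (-223)²) = -69 + (110 + 49729) = -69 + 49839 = 49770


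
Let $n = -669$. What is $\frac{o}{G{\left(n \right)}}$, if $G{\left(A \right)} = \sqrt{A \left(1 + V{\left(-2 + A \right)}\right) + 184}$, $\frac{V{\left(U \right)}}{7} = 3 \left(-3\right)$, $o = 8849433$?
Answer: $\frac{8849433 \sqrt{41662}}{41662} \approx 43356.0$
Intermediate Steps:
$V{\left(U \right)} = -63$ ($V{\left(U \right)} = 7 \cdot 3 \left(-3\right) = 7 \left(-9\right) = -63$)
$G{\left(A \right)} = \sqrt{184 - 62 A}$ ($G{\left(A \right)} = \sqrt{A \left(1 - 63\right) + 184} = \sqrt{A \left(-62\right) + 184} = \sqrt{- 62 A + 184} = \sqrt{184 - 62 A}$)
$\frac{o}{G{\left(n \right)}} = \frac{8849433}{\sqrt{184 - -41478}} = \frac{8849433}{\sqrt{184 + 41478}} = \frac{8849433}{\sqrt{41662}} = 8849433 \frac{\sqrt{41662}}{41662} = \frac{8849433 \sqrt{41662}}{41662}$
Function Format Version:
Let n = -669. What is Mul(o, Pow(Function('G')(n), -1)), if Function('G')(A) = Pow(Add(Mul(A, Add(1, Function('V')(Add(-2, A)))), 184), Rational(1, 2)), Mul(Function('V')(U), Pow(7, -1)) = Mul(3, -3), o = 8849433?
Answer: Mul(Rational(8849433, 41662), Pow(41662, Rational(1, 2))) ≈ 43356.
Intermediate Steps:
Function('V')(U) = -63 (Function('V')(U) = Mul(7, Mul(3, -3)) = Mul(7, -9) = -63)
Function('G')(A) = Pow(Add(184, Mul(-62, A)), Rational(1, 2)) (Function('G')(A) = Pow(Add(Mul(A, Add(1, -63)), 184), Rational(1, 2)) = Pow(Add(Mul(A, -62), 184), Rational(1, 2)) = Pow(Add(Mul(-62, A), 184), Rational(1, 2)) = Pow(Add(184, Mul(-62, A)), Rational(1, 2)))
Mul(o, Pow(Function('G')(n), -1)) = Mul(8849433, Pow(Pow(Add(184, Mul(-62, -669)), Rational(1, 2)), -1)) = Mul(8849433, Pow(Pow(Add(184, 41478), Rational(1, 2)), -1)) = Mul(8849433, Pow(Pow(41662, Rational(1, 2)), -1)) = Mul(8849433, Mul(Rational(1, 41662), Pow(41662, Rational(1, 2)))) = Mul(Rational(8849433, 41662), Pow(41662, Rational(1, 2)))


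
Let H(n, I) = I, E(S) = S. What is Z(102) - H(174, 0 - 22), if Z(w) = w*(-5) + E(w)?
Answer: -386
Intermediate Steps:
Z(w) = -4*w (Z(w) = w*(-5) + w = -5*w + w = -4*w)
Z(102) - H(174, 0 - 22) = -4*102 - (0 - 22) = -408 - 1*(-22) = -408 + 22 = -386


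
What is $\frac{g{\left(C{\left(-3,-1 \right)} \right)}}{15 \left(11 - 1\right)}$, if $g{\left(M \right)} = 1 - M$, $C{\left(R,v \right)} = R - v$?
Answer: $\frac{1}{50} \approx 0.02$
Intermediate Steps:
$\frac{g{\left(C{\left(-3,-1 \right)} \right)}}{15 \left(11 - 1\right)} = \frac{1 - \left(-3 - -1\right)}{15 \left(11 - 1\right)} = \frac{1 - \left(-3 + 1\right)}{15 \cdot 10} = \frac{1 - -2}{150} = \left(1 + 2\right) \frac{1}{150} = 3 \cdot \frac{1}{150} = \frac{1}{50}$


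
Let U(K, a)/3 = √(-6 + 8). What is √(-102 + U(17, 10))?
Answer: √(-102 + 3*√2) ≈ 9.8872*I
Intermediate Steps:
U(K, a) = 3*√2 (U(K, a) = 3*√(-6 + 8) = 3*√2)
√(-102 + U(17, 10)) = √(-102 + 3*√2)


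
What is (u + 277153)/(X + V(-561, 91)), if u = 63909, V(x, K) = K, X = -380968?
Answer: -341062/380877 ≈ -0.89546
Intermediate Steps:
(u + 277153)/(X + V(-561, 91)) = (63909 + 277153)/(-380968 + 91) = 341062/(-380877) = 341062*(-1/380877) = -341062/380877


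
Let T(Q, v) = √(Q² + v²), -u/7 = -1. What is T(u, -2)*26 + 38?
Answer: 38 + 26*√53 ≈ 227.28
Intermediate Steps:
u = 7 (u = -7*(-1) = 7)
T(u, -2)*26 + 38 = √(7² + (-2)²)*26 + 38 = √(49 + 4)*26 + 38 = √53*26 + 38 = 26*√53 + 38 = 38 + 26*√53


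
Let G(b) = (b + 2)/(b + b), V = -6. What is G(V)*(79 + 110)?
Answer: 63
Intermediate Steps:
G(b) = (2 + b)/(2*b) (G(b) = (2 + b)/((2*b)) = (2 + b)*(1/(2*b)) = (2 + b)/(2*b))
G(V)*(79 + 110) = ((½)*(2 - 6)/(-6))*(79 + 110) = ((½)*(-⅙)*(-4))*189 = (⅓)*189 = 63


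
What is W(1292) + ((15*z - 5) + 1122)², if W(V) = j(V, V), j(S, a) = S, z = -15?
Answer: 796956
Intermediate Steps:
W(V) = V
W(1292) + ((15*z - 5) + 1122)² = 1292 + ((15*(-15) - 5) + 1122)² = 1292 + ((-225 - 5) + 1122)² = 1292 + (-230 + 1122)² = 1292 + 892² = 1292 + 795664 = 796956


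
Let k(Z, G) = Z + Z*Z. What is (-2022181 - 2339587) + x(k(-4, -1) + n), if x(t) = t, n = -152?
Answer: -4361908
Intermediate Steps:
k(Z, G) = Z + Z**2
(-2022181 - 2339587) + x(k(-4, -1) + n) = (-2022181 - 2339587) + (-4*(1 - 4) - 152) = -4361768 + (-4*(-3) - 152) = -4361768 + (12 - 152) = -4361768 - 140 = -4361908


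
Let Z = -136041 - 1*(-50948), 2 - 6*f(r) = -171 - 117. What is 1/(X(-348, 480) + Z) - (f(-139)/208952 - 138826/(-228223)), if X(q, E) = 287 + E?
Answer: -3670655965453177/6031963451268744 ≈ -0.60853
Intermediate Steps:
f(r) = 145/3 (f(r) = ⅓ - (-171 - 117)/6 = ⅓ - ⅙*(-288) = ⅓ + 48 = 145/3)
Z = -85093 (Z = -136041 + 50948 = -85093)
1/(X(-348, 480) + Z) - (f(-139)/208952 - 138826/(-228223)) = 1/((287 + 480) - 85093) - ((145/3)/208952 - 138826/(-228223)) = 1/(767 - 85093) - ((145/3)*(1/208952) - 138826*(-1/228223)) = 1/(-84326) - (145/626856 + 138826/228223) = -1/84326 - 1*87057003391/143062956888 = -1/84326 - 87057003391/143062956888 = -3670655965453177/6031963451268744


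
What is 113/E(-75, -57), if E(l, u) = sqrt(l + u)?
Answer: -113*I*sqrt(33)/66 ≈ -9.8354*I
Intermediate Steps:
113/E(-75, -57) = 113/(sqrt(-75 - 57)) = 113/(sqrt(-132)) = 113/((2*I*sqrt(33))) = 113*(-I*sqrt(33)/66) = -113*I*sqrt(33)/66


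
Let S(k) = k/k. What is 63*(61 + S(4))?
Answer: 3906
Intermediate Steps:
S(k) = 1
63*(61 + S(4)) = 63*(61 + 1) = 63*62 = 3906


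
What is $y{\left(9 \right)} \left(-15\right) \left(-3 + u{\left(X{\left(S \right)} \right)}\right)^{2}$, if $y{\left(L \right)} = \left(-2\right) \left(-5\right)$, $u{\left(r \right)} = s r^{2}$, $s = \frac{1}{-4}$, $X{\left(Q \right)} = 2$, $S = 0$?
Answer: $-2400$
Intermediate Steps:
$s = - \frac{1}{4} \approx -0.25$
$u{\left(r \right)} = - \frac{r^{2}}{4}$
$y{\left(L \right)} = 10$
$y{\left(9 \right)} \left(-15\right) \left(-3 + u{\left(X{\left(S \right)} \right)}\right)^{2} = 10 \left(-15\right) \left(-3 - \frac{2^{2}}{4}\right)^{2} = - 150 \left(-3 - 1\right)^{2} = - 150 \left(-4\right)^{2} = \left(-150\right) 16 = -2400$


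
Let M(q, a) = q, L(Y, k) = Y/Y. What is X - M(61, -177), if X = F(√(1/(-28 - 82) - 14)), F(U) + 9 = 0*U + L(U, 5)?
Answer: -69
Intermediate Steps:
L(Y, k) = 1
F(U) = -8 (F(U) = -9 + (0*U + 1) = -9 + (0 + 1) = -9 + 1 = -8)
X = -8
X - M(61, -177) = -8 - 1*61 = -8 - 61 = -69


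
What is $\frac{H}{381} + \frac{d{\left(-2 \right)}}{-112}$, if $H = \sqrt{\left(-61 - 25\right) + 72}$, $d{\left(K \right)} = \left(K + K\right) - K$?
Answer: $\frac{1}{56} + \frac{i \sqrt{14}}{381} \approx 0.017857 + 0.0098206 i$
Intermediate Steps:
$d{\left(K \right)} = K$ ($d{\left(K \right)} = 2 K - K = K$)
$H = i \sqrt{14}$ ($H = \sqrt{\left(-61 - 25\right) + 72} = \sqrt{-86 + 72} = \sqrt{-14} = i \sqrt{14} \approx 3.7417 i$)
$\frac{H}{381} + \frac{d{\left(-2 \right)}}{-112} = \frac{i \sqrt{14}}{381} - \frac{2}{-112} = i \sqrt{14} \cdot \frac{1}{381} - - \frac{1}{56} = \frac{i \sqrt{14}}{381} + \frac{1}{56} = \frac{1}{56} + \frac{i \sqrt{14}}{381}$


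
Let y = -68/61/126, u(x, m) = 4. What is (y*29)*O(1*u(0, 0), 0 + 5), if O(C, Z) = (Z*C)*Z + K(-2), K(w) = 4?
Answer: -102544/3843 ≈ -26.683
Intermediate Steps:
y = -34/3843 (y = -68*1/61*(1/126) = -68/61*1/126 = -34/3843 ≈ -0.0088473)
O(C, Z) = 4 + C*Z² (O(C, Z) = (Z*C)*Z + 4 = (C*Z)*Z + 4 = C*Z² + 4 = 4 + C*Z²)
(y*29)*O(1*u(0, 0), 0 + 5) = (-34/3843*29)*(4 + (1*4)*(0 + 5)²) = -986*(4 + 4*5²)/3843 = -986*(4 + 4*25)/3843 = -986*(4 + 100)/3843 = -986/3843*104 = -102544/3843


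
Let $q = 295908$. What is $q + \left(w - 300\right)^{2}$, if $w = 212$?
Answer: $303652$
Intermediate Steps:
$q + \left(w - 300\right)^{2} = 295908 + \left(212 - 300\right)^{2} = 295908 + \left(-88\right)^{2} = 295908 + 7744 = 303652$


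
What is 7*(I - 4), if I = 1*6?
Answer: 14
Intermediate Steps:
I = 6
7*(I - 4) = 7*(6 - 4) = 7*2 = 14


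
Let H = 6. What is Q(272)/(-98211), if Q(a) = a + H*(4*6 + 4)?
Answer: -440/98211 ≈ -0.0044802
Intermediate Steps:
Q(a) = 168 + a (Q(a) = a + 6*(4*6 + 4) = a + 6*(24 + 4) = a + 6*28 = a + 168 = 168 + a)
Q(272)/(-98211) = (168 + 272)/(-98211) = 440*(-1/98211) = -440/98211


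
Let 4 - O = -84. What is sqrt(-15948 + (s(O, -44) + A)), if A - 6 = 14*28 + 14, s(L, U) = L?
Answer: 2*I*sqrt(3862) ≈ 124.29*I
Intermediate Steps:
O = 88 (O = 4 - 1*(-84) = 4 + 84 = 88)
A = 412 (A = 6 + (14*28 + 14) = 6 + (392 + 14) = 6 + 406 = 412)
sqrt(-15948 + (s(O, -44) + A)) = sqrt(-15948 + (88 + 412)) = sqrt(-15948 + 500) = sqrt(-15448) = 2*I*sqrt(3862)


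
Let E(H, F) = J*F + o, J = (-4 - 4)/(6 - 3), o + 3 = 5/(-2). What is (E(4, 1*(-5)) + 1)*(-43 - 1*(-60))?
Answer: 901/6 ≈ 150.17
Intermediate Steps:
o = -11/2 (o = -3 + 5/(-2) = -3 + 5*(-½) = -3 - 5/2 = -11/2 ≈ -5.5000)
J = -8/3 ≈ -2.6667
E(H, F) = -11/2 - 8*F/3 (E(H, F) = -8*F/3 - 11/2 = -11/2 - 8*F/3)
(E(4, 1*(-5)) + 1)*(-43 - 1*(-60)) = ((-11/2 - 8*(-5)/3) + 1)*(-43 - 1*(-60)) = ((-11/2 - 8/3*(-5)) + 1)*(-43 + 60) = ((-11/2 + 40/3) + 1)*17 = (47/6 + 1)*17 = (53/6)*17 = 901/6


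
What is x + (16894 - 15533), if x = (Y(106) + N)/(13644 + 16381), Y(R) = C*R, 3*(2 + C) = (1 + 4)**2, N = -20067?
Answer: 122533888/90075 ≈ 1360.4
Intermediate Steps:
C = 19/3 (C = -2 + (1 + 4)**2/3 = -2 + (1/3)*5**2 = -2 + (1/3)*25 = -2 + 25/3 = 19/3 ≈ 6.3333)
Y(R) = 19*R/3
x = -58187/90075 (x = ((19/3)*106 - 20067)/(13644 + 16381) = (2014/3 - 20067)/30025 = -58187/3*1/30025 = -58187/90075 ≈ -0.64598)
x + (16894 - 15533) = -58187/90075 + (16894 - 15533) = -58187/90075 + 1361 = 122533888/90075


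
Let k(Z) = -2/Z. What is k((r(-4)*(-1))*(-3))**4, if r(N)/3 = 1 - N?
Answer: 16/4100625 ≈ 3.9018e-6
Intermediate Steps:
r(N) = 3 - 3*N (r(N) = 3*(1 - N) = 3 - 3*N)
k((r(-4)*(-1))*(-3))**4 = (-2*1/(3*(3 - 3*(-4))))**4 = (-2*1/(3*(3 + 12)))**4 = (-2/((15*(-1))*(-3)))**4 = (-2/((-15*(-3))))**4 = (-2/45)**4 = 16/4100625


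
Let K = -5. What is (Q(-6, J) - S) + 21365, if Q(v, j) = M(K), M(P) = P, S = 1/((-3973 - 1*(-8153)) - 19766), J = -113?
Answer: 332916961/15586 ≈ 21360.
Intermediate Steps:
S = -1/15586 (S = 1/((-3973 + 8153) - 19766) = 1/(4180 - 19766) = 1/(-15586) = -1/15586 ≈ -6.4160e-5)
Q(v, j) = -5
(Q(-6, J) - S) + 21365 = (-5 - 1*(-1/15586)) + 21365 = (-5 + 1/15586) + 21365 = -77929/15586 + 21365 = 332916961/15586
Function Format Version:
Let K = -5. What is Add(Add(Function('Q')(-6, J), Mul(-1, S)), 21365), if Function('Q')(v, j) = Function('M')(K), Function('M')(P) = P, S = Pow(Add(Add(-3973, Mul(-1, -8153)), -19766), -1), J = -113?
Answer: Rational(332916961, 15586) ≈ 21360.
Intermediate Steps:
S = Rational(-1, 15586) (S = Pow(Add(Add(-3973, 8153), -19766), -1) = Pow(Add(4180, -19766), -1) = Pow(-15586, -1) = Rational(-1, 15586) ≈ -6.4160e-5)
Function('Q')(v, j) = -5
Add(Add(Function('Q')(-6, J), Mul(-1, S)), 21365) = Add(Add(-5, Mul(-1, Rational(-1, 15586))), 21365) = Add(Add(-5, Rational(1, 15586)), 21365) = Add(Rational(-77929, 15586), 21365) = Rational(332916961, 15586)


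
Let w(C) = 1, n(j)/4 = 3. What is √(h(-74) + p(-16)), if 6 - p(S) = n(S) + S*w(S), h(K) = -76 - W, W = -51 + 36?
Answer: I*√51 ≈ 7.1414*I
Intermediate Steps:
W = -15
n(j) = 12 (n(j) = 4*3 = 12)
h(K) = -61 (h(K) = -76 - 1*(-15) = -76 + 15 = -61)
p(S) = -6 - S (p(S) = 6 - (12 + S*1) = 6 - (12 + S) = 6 + (-12 - S) = -6 - S)
√(h(-74) + p(-16)) = √(-61 + (-6 - 1*(-16))) = √(-61 + (-6 + 16)) = √(-61 + 10) = √(-51) = I*√51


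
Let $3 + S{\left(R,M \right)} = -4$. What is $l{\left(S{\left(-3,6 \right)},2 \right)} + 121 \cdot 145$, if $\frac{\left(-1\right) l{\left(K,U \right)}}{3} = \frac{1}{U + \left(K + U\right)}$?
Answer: $17546$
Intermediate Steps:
$S{\left(R,M \right)} = -7$ ($S{\left(R,M \right)} = -3 - 4 = -7$)
$l{\left(K,U \right)} = - \frac{3}{K + 2 U}$ ($l{\left(K,U \right)} = - \frac{3}{U + \left(K + U\right)} = - \frac{3}{K + 2 U}$)
$l{\left(S{\left(-3,6 \right)},2 \right)} + 121 \cdot 145 = - \frac{3}{-7 + 2 \cdot 2} + 121 \cdot 145 = - \frac{3}{-7 + 4} + 17545 = - \frac{3}{-3} + 17545 = \left(-3\right) \left(- \frac{1}{3}\right) + 17545 = 1 + 17545 = 17546$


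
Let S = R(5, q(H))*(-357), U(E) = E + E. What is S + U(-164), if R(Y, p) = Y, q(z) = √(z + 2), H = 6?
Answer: -2113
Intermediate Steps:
q(z) = √(2 + z)
U(E) = 2*E
S = -1785 (S = 5*(-357) = -1785)
S + U(-164) = -1785 + 2*(-164) = -1785 - 328 = -2113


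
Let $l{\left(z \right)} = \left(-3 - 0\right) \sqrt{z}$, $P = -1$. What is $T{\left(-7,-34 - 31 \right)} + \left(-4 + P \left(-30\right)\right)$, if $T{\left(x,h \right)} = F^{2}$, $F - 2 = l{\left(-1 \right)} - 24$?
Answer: $501 + 132 i \approx 501.0 + 132.0 i$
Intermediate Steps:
$l{\left(z \right)} = - 3 \sqrt{z}$ ($l{\left(z \right)} = \left(-3 + 0\right) \sqrt{z} = - 3 \sqrt{z}$)
$F = -22 - 3 i$ ($F = 2 - \left(24 + 3 \sqrt{-1}\right) = 2 - \left(24 + 3 i\right) = -22 - 3 i \approx -22.0 - 3.0 i$)
$T{\left(x,h \right)} = \left(-22 - 3 i\right)^{2}$
$T{\left(-7,-34 - 31 \right)} + \left(-4 + P \left(-30\right)\right) = \left(475 + 132 i\right) - -26 = \left(475 + 132 i\right) + \left(-4 + 30\right) = \left(475 + 132 i\right) + 26 = 501 + 132 i$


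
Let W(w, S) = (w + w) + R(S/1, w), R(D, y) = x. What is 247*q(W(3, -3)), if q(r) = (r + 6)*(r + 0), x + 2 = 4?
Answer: 27664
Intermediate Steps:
x = 2 (x = -2 + 4 = 2)
R(D, y) = 2
W(w, S) = 2 + 2*w (W(w, S) = (w + w) + 2 = 2*w + 2 = 2 + 2*w)
q(r) = r*(6 + r) (q(r) = (6 + r)*r = r*(6 + r))
247*q(W(3, -3)) = 247*((2 + 2*3)*(6 + (2 + 2*3))) = 247*((2 + 6)*(6 + (2 + 6))) = 247*(8*(6 + 8)) = 247*(8*14) = 247*112 = 27664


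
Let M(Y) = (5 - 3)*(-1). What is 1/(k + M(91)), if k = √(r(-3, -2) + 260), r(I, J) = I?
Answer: 2/253 + √257/253 ≈ 0.071270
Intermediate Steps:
M(Y) = -2 (M(Y) = 2*(-1) = -2)
k = √257 (k = √(-3 + 260) = √257 ≈ 16.031)
1/(k + M(91)) = 1/(√257 - 2) = 1/(-2 + √257)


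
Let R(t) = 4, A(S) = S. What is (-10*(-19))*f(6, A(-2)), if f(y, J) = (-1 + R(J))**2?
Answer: 1710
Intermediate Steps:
f(y, J) = 9 (f(y, J) = (-1 + 4)**2 = 3**2 = 9)
(-10*(-19))*f(6, A(-2)) = -10*(-19)*9 = 190*9 = 1710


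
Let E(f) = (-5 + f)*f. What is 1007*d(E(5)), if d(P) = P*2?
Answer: 0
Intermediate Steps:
E(f) = f*(-5 + f)
d(P) = 2*P
1007*d(E(5)) = 1007*(2*(5*(-5 + 5))) = 1007*(2*(5*0)) = 1007*(2*0) = 1007*0 = 0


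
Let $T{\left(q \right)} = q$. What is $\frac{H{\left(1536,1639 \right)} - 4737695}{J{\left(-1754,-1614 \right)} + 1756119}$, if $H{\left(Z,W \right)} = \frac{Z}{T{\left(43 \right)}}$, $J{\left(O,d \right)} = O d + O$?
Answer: $- \frac{203719349}{197168803} \approx -1.0332$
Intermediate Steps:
$J{\left(O,d \right)} = O + O d$
$H{\left(Z,W \right)} = \frac{Z}{43}$
$\frac{H{\left(1536,1639 \right)} - 4737695}{J{\left(-1754,-1614 \right)} + 1756119} = \frac{\frac{1}{43} \cdot 1536 - 4737695}{- 1754 \left(1 - 1614\right) + 1756119} = \frac{\frac{1536}{43} - 4737695}{\left(-1754\right) \left(-1613\right) + 1756119} = - \frac{203719349}{43 \left(2829202 + 1756119\right)} = - \frac{203719349}{43 \cdot 4585321} = \left(- \frac{203719349}{43}\right) \frac{1}{4585321} = - \frac{203719349}{197168803}$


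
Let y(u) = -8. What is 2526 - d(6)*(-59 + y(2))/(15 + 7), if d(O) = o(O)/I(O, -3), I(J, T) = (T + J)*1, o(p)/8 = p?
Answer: 28322/11 ≈ 2574.7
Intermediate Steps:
o(p) = 8*p
I(J, T) = J + T (I(J, T) = (J + T)*1 = J + T)
d(O) = 8*O/(-3 + O) (d(O) = (8*O)/(O - 3) = (8*O)/(-3 + O) = 8*O/(-3 + O))
2526 - d(6)*(-59 + y(2))/(15 + 7) = 2526 - 8*6/(-3 + 6)*(-59 - 8)/(15 + 7) = 2526 - 8*6/3*(-67/22) = 2526 - 8*6*(⅓)*(-67*1/22) = 2526 - 16*(-67)/22 = 2526 - 1*(-536/11) = 2526 + 536/11 = 28322/11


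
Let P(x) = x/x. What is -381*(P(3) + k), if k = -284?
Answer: 107823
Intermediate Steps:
P(x) = 1
-381*(P(3) + k) = -381*(1 - 284) = -381*(-283) = 107823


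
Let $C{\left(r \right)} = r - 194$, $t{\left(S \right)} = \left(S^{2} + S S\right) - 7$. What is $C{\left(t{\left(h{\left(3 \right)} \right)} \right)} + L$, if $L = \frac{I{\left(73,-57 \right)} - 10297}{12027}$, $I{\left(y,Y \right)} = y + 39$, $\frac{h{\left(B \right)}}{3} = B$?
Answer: $- \frac{159746}{4009} \approx -39.847$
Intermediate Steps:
$h{\left(B \right)} = 3 B$
$t{\left(S \right)} = -7 + 2 S^{2}$ ($t{\left(S \right)} = \left(S^{2} + S^{2}\right) - 7 = 2 S^{2} - 7 = -7 + 2 S^{2}$)
$I{\left(y,Y \right)} = 39 + y$
$C{\left(r \right)} = -194 + r$
$L = - \frac{3395}{4009}$ ($L = \frac{\left(39 + 73\right) - 10297}{12027} = \left(112 - 10297\right) \frac{1}{12027} = \left(-10185\right) \frac{1}{12027} = - \frac{3395}{4009} \approx -0.84684$)
$C{\left(t{\left(h{\left(3 \right)} \right)} \right)} + L = \left(-194 - \left(7 - 2 \left(3 \cdot 3\right)^{2}\right)\right) - \frac{3395}{4009} = \left(-194 - \left(7 - 2 \cdot 9^{2}\right)\right) - \frac{3395}{4009} = \left(-194 + \left(-7 + 2 \cdot 81\right)\right) - \frac{3395}{4009} = \left(-194 + \left(-7 + 162\right)\right) - \frac{3395}{4009} = \left(-194 + 155\right) - \frac{3395}{4009} = -39 - \frac{3395}{4009} = - \frac{159746}{4009}$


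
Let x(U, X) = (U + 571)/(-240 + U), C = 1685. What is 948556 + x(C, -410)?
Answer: 1370665676/1445 ≈ 9.4856e+5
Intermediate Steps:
x(U, X) = (571 + U)/(-240 + U)
948556 + x(C, -410) = 948556 + (571 + 1685)/(-240 + 1685) = 948556 + 2256/1445 = 1370665676/1445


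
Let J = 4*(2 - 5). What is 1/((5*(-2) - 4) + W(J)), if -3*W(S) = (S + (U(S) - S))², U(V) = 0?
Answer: -1/14 ≈ -0.071429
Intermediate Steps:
J = -12 (J = 4*(-3) = -12)
W(S) = 0 (W(S) = -(S + (0 - S))²/3 = -(S - S)²/3 = -⅓*0² = -⅓*0 = 0)
1/((5*(-2) - 4) + W(J)) = 1/((5*(-2) - 4) + 0) = 1/((-10 - 4) + 0) = 1/(-14 + 0) = 1/(-14) = -1/14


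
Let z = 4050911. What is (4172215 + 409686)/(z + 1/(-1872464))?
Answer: 8579444674064/7585185014703 ≈ 1.1311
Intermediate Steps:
(4172215 + 409686)/(z + 1/(-1872464)) = (4172215 + 409686)/(4050911 + 1/(-1872464)) = 4581901/(4050911 - 1/1872464) = 4581901/(7585185014703/1872464) = 4581901*(1872464/7585185014703) = 8579444674064/7585185014703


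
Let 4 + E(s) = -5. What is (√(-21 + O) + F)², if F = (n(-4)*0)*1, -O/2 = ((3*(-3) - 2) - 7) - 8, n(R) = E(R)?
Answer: 31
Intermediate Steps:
E(s) = -9 (E(s) = -4 - 5 = -9)
n(R) = -9
O = 52 (O = -2*(((3*(-3) - 2) - 7) - 8) = -2*(((-9 - 2) - 7) - 8) = -2*((-11 - 7) - 8) = -2*(-18 - 8) = -2*(-26) = 52)
F = 0 (F = -9*0*1 = 0*1 = 0)
(√(-21 + O) + F)² = (√(-21 + 52) + 0)² = (√31 + 0)² = (√31)² = 31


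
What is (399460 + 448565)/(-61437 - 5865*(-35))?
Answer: 94225/15982 ≈ 5.8957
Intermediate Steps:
(399460 + 448565)/(-61437 - 5865*(-35)) = 848025/(-61437 + 205275) = 848025/143838 = 848025*(1/143838) = 94225/15982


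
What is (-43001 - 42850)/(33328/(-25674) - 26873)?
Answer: 1102069287/344985365 ≈ 3.1945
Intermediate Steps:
(-43001 - 42850)/(33328/(-25674) - 26873) = -85851/(33328*(-1/25674) - 26873) = -85851/(-16664/12837 - 26873) = -85851/(-344985365/12837) = -85851*(-12837/344985365) = 1102069287/344985365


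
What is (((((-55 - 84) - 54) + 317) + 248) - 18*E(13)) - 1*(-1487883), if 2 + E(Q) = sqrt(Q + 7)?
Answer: 1488291 - 36*sqrt(5) ≈ 1.4882e+6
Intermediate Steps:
E(Q) = -2 + sqrt(7 + Q) (E(Q) = -2 + sqrt(Q + 7) = -2 + sqrt(7 + Q))
(((((-55 - 84) - 54) + 317) + 248) - 18*E(13)) - 1*(-1487883) = (((((-55 - 84) - 54) + 317) + 248) - 18*(-2 + sqrt(7 + 13))) - 1*(-1487883) = ((((-139 - 54) + 317) + 248) - 18*(-2 + sqrt(20))) + 1487883 = (((-193 + 317) + 248) - 18*(-2 + 2*sqrt(5))) + 1487883 = ((124 + 248) + (36 - 36*sqrt(5))) + 1487883 = (372 + (36 - 36*sqrt(5))) + 1487883 = (408 - 36*sqrt(5)) + 1487883 = 1488291 - 36*sqrt(5)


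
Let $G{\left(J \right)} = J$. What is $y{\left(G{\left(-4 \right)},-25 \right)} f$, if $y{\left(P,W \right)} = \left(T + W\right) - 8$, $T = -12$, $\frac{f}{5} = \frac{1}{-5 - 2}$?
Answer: $\frac{225}{7} \approx 32.143$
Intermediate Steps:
$f = - \frac{5}{7}$ ($f = \frac{5}{-5 - 2} = \frac{5}{-7} = 5 \left(- \frac{1}{7}\right) = - \frac{5}{7} \approx -0.71429$)
$y{\left(P,W \right)} = -20 + W$ ($y{\left(P,W \right)} = \left(-12 + W\right) - 8 = -20 + W$)
$y{\left(G{\left(-4 \right)},-25 \right)} f = \left(-20 - 25\right) \left(- \frac{5}{7}\right) = \left(-45\right) \left(- \frac{5}{7}\right) = \frac{225}{7}$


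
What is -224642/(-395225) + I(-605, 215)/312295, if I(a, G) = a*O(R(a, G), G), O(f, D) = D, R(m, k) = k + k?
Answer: 3749136303/24685358275 ≈ 0.15188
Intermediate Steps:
R(m, k) = 2*k
I(a, G) = G*a (I(a, G) = a*G = G*a)
-224642/(-395225) + I(-605, 215)/312295 = -224642/(-395225) + (215*(-605))/312295 = -224642*(-1/395225) - 130075*1/312295 = 224642/395225 - 26015/62459 = 3749136303/24685358275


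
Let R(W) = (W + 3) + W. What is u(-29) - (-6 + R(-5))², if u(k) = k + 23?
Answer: -175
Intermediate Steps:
u(k) = 23 + k
R(W) = 3 + 2*W (R(W) = (3 + W) + W = 3 + 2*W)
u(-29) - (-6 + R(-5))² = (23 - 29) - (-6 + (3 + 2*(-5)))² = -6 - (-6 + (3 - 10))² = -6 - (-6 - 7)² = -6 - 1*(-13)² = -6 - 1*169 = -6 - 169 = -175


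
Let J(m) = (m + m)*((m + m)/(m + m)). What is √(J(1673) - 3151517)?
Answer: I*√3148171 ≈ 1774.3*I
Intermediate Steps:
J(m) = 2*m (J(m) = (2*m)*((2*m)/((2*m))) = (2*m)*((2*m)*(1/(2*m))) = (2*m)*1 = 2*m)
√(J(1673) - 3151517) = √(2*1673 - 3151517) = √(3346 - 3151517) = √(-3148171) = I*√3148171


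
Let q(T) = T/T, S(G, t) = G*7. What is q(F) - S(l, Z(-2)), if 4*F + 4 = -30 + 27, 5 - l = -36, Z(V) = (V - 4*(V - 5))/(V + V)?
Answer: -286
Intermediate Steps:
Z(V) = (20 - 3*V)/(2*V) (Z(V) = (V - 4*(-5 + V))/((2*V)) = (V + (20 - 4*V))*(1/(2*V)) = (20 - 3*V)*(1/(2*V)) = (20 - 3*V)/(2*V))
l = 41 (l = 5 - 1*(-36) = 5 + 36 = 41)
S(G, t) = 7*G
F = -7/4 (F = -1 + (-30 + 27)/4 = -1 + (¼)*(-3) = -1 - ¾ = -7/4 ≈ -1.7500)
q(T) = 1
q(F) - S(l, Z(-2)) = 1 - 7*41 = 1 - 1*287 = 1 - 287 = -286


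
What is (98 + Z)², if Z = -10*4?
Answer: 3364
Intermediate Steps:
Z = -40
(98 + Z)² = (98 - 40)² = 58² = 3364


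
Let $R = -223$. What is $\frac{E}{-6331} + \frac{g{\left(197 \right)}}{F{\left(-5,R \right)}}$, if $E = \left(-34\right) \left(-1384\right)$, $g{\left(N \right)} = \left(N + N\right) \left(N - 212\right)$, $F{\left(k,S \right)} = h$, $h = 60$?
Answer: $- \frac{1341319}{12662} \approx -105.93$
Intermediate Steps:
$F{\left(k,S \right)} = 60$
$g{\left(N \right)} = 2 N \left(-212 + N\right)$
$E = 47056$
$\frac{E}{-6331} + \frac{g{\left(197 \right)}}{F{\left(-5,R \right)}} = \frac{47056}{-6331} + \frac{2 \cdot 197 \left(-212 + 197\right)}{60} = 47056 \left(- \frac{1}{6331}\right) + 2 \cdot 197 \left(-15\right) \frac{1}{60} = - \frac{47056}{6331} - \frac{197}{2} = - \frac{1341319}{12662}$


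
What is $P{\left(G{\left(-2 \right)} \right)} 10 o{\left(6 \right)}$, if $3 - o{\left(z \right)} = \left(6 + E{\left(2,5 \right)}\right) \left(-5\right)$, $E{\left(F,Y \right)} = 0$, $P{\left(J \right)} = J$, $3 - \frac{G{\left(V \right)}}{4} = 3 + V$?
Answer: $2640$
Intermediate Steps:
$G{\left(V \right)} = - 4 V$ ($G{\left(V \right)} = 12 - 4 \left(3 + V\right) = 12 - \left(12 + 4 V\right) = - 4 V$)
$o{\left(z \right)} = 33$ ($o{\left(z \right)} = 3 - \left(6 + 0\right) \left(-5\right) = 3 - 6 \left(-5\right) = 3 - -30 = 3 + 30 = 33$)
$P{\left(G{\left(-2 \right)} \right)} 10 o{\left(6 \right)} = \left(-4\right) \left(-2\right) 10 \cdot 33 = 8 \cdot 10 \cdot 33 = 80 \cdot 33 = 2640$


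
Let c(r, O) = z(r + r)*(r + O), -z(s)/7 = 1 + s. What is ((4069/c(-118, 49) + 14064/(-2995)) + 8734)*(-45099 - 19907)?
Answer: -7716193285009162/13597899 ≈ -5.6745e+8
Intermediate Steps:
z(s) = -7 - 7*s (z(s) = -7*(1 + s) = -7 - 7*s)
c(r, O) = (-7 - 14*r)*(O + r) (c(r, O) = (-7 - 7*(r + r))*(r + O) = (-7 - 14*r)*(O + r))
((4069/c(-118, 49) + 14064/(-2995)) + 8734)*(-45099 - 19907) = ((4069/((-7*(1 + 2*(-118))*(49 - 118))) + 14064/(-2995)) + 8734)*(-45099 - 19907) = ((4069/((-7*(1 - 236)*(-69))) + 14064*(-1/2995)) + 8734)*(-65006) = ((4069/((-7*(-235)*(-69))) - 14064/2995) + 8734)*(-65006) = ((4069/(-113505) - 14064/2995) + 8734)*(-65006) = ((4069*(-1/113505) - 14064/2995) + 8734)*(-65006) = ((-4069/113505 - 14064/2995) + 8734)*(-65006) = (-64340839/13597899 + 8734)*(-65006) = (118699709027/13597899)*(-65006) = -7716193285009162/13597899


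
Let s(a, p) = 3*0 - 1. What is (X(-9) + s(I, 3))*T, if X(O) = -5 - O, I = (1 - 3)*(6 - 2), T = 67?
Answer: 201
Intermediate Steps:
I = -8 (I = -2*4 = -8)
s(a, p) = -1 (s(a, p) = 0 - 1 = -1)
(X(-9) + s(I, 3))*T = ((-5 - 1*(-9)) - 1)*67 = ((-5 + 9) - 1)*67 = (4 - 1)*67 = 3*67 = 201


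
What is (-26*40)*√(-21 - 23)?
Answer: -2080*I*√11 ≈ -6898.6*I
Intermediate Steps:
(-26*40)*√(-21 - 23) = -2080*I*√11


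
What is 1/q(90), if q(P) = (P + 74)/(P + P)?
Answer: 45/41 ≈ 1.0976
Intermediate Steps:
q(P) = (74 + P)/(2*P) (q(P) = (74 + P)/((2*P)) = (74 + P)*(1/(2*P)) = (74 + P)/(2*P))
1/q(90) = 1/((½)*(74 + 90)/90) = 1/((½)*(1/90)*164) = 1/(41/45) = 45/41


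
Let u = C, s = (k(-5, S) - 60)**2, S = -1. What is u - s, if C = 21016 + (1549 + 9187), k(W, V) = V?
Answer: 28031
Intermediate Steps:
C = 31752 (C = 21016 + 10736 = 31752)
s = 3721 (s = (-1 - 60)**2 = (-61)**2 = 3721)
u = 31752
u - s = 31752 - 1*3721 = 31752 - 3721 = 28031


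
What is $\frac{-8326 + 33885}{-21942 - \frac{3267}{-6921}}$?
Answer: $- \frac{19654871}{16873035} \approx -1.1649$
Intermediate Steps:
$\frac{-8326 + 33885}{-21942 - \frac{3267}{-6921}} = \frac{25559}{-21942 - - \frac{363}{769}} = \frac{25559}{-21942 + \frac{363}{769}} = \frac{25559}{- \frac{16873035}{769}} = 25559 \left(- \frac{769}{16873035}\right) = - \frac{19654871}{16873035}$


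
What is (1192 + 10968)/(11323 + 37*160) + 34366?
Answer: 592585098/17243 ≈ 34367.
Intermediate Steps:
(1192 + 10968)/(11323 + 37*160) + 34366 = 12160/(11323 + 5920) + 34366 = 12160/17243 + 34366 = 592585098/17243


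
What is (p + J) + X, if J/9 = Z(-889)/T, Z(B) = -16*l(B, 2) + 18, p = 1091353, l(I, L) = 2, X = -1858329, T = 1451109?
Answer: -370988592170/483703 ≈ -7.6698e+5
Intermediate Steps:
Z(B) = -14 (Z(B) = -16*2 + 18 = -32 + 18 = -14)
J = -42/483703 (J = 9*(-14/1451109) = -42/483703 ≈ -8.6830e-5)
(p + J) + X = (1091353 - 42/483703) - 1858329 = 527890720117/483703 - 1858329 = -370988592170/483703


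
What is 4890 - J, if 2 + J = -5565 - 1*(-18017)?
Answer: -7560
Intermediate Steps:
J = 12450 (J = -2 + (-5565 - 1*(-18017)) = -2 + (-5565 + 18017) = -2 + 12452 = 12450)
4890 - J = 4890 - 1*12450 = 4890 - 12450 = -7560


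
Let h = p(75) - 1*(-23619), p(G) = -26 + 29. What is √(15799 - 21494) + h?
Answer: 23622 + I*√5695 ≈ 23622.0 + 75.465*I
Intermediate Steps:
p(G) = 3
h = 23622 (h = 3 - 1*(-23619) = 3 + 23619 = 23622)
√(15799 - 21494) + h = √(15799 - 21494) + 23622 = √(-5695) + 23622 = I*√5695 + 23622 = 23622 + I*√5695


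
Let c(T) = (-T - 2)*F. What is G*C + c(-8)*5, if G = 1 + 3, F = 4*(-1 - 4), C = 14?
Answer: -544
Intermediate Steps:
F = -20 (F = 4*(-5) = -20)
G = 4
c(T) = 40 + 20*T (c(T) = (-T - 2)*(-20) = (-2 - T)*(-20) = 40 + 20*T)
G*C + c(-8)*5 = 4*14 + (40 + 20*(-8))*5 = 56 + (40 - 160)*5 = 56 - 120*5 = 56 - 600 = -544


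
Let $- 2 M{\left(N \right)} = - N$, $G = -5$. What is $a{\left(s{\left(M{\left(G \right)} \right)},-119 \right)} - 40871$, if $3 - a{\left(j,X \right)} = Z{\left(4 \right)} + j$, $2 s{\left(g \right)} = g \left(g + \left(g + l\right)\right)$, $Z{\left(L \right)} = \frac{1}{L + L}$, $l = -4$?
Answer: $- \frac{327035}{8} \approx -40879.0$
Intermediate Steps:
$M{\left(N \right)} = \frac{N}{2}$ ($M{\left(N \right)} = - \frac{\left(-1\right) N}{2} = \frac{N}{2}$)
$Z{\left(L \right)} = \frac{1}{2 L}$
$s{\left(g \right)} = \frac{g \left(-4 + 2 g\right)}{2}$ ($s{\left(g \right)} = \frac{g \left(g + \left(g - 4\right)\right)}{2} = \frac{g \left(g + \left(-4 + g\right)\right)}{2} = \frac{g \left(-4 + 2 g\right)}{2}$)
$a{\left(j,X \right)} = \frac{23}{8} - j$ ($a{\left(j,X \right)} = 3 - \left(\frac{1}{2 \cdot 4} + j\right) = 3 - \left(\frac{1}{2} \cdot \frac{1}{4} + j\right) = 3 - \left(\frac{1}{8} + j\right) = \frac{23}{8} - j$)
$a{\left(s{\left(M{\left(G \right)} \right)},-119 \right)} - 40871 = \left(\frac{23}{8} - \frac{1}{2} \left(-5\right) \left(-2 + \frac{1}{2} \left(-5\right)\right)\right) - 40871 = \left(\frac{23}{8} - - \frac{5 \left(-2 - \frac{5}{2}\right)}{2}\right) - 40871 = \left(\frac{23}{8} - \left(- \frac{5}{2}\right) \left(- \frac{9}{2}\right)\right) - 40871 = \left(\frac{23}{8} - \frac{45}{4}\right) - 40871 = - \frac{67}{8} - 40871 = - \frac{327035}{8}$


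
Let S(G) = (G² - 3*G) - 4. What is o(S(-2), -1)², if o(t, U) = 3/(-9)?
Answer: ⅑ ≈ 0.11111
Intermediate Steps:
S(G) = -4 + G² - 3*G
o(t, U) = -⅓ (o(t, U) = 3*(-⅑) = -⅓)
o(S(-2), -1)² = (-⅓)² = ⅑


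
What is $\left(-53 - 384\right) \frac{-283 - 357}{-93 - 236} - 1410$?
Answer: $- \frac{743570}{329} \approx -2260.1$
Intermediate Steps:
$\left(-53 - 384\right) \frac{-283 - 357}{-93 - 236} - 1410 = - 437 \left(- \frac{640}{-329}\right) - 1410 = - 437 \left(\left(-640\right) \left(- \frac{1}{329}\right)\right) - 1410 = \left(-437\right) \frac{640}{329} - 1410 = - \frac{279680}{329} - 1410 = - \frac{743570}{329}$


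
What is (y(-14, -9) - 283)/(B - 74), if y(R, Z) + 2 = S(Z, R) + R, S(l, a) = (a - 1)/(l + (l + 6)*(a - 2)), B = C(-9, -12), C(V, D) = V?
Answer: 3892/1079 ≈ 3.6070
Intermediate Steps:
B = -9
S(l, a) = (-1 + a)/(l + (-2 + a)*(6 + l)) (S(l, a) = (-1 + a)/(l + (6 + l)*(-2 + a)) = (-1 + a)/(l + (-2 + a)*(6 + l)))
y(R, Z) = -2 + R + (-1 + R)/(-12 - Z + 6*R + R*Z) (y(R, Z) = -2 + ((-1 + R)/(-12 - Z + 6*R + R*Z) + R) = -2 + (R + (-1 + R)/(-12 - Z + 6*R + R*Z)) = -2 + R + (-1 + R)/(-12 - Z + 6*R + R*Z))
(y(-14, -9) - 283)/(B - 74) = ((-1 - 14 + (-2 - 14)*(-12 - 1*(-9) + 6*(-14) - 14*(-9)))/(-12 - 1*(-9) + 6*(-14) - 14*(-9)) - 283)/(-9 - 74) = ((-1 - 14 - 16*(-12 + 9 - 84 + 126))/(-12 + 9 - 84 + 126) - 283)/(-83) = ((-1 - 14 - 16*39)/39 - 283)*(-1/83) = ((-1 - 14 - 624)/39 - 283)*(-1/83) = ((1/39)*(-639) - 283)*(-1/83) = (-213/13 - 283)*(-1/83) = -3892/13*(-1/83) = 3892/1079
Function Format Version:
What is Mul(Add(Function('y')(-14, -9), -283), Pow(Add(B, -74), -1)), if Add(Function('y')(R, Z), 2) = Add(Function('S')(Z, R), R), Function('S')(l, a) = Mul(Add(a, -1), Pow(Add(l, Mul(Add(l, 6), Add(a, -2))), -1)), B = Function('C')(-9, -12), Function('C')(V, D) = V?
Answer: Rational(3892, 1079) ≈ 3.6070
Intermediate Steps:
B = -9
Function('S')(l, a) = Mul(Pow(Add(l, Mul(Add(-2, a), Add(6, l))), -1), Add(-1, a)) (Function('S')(l, a) = Mul(Add(-1, a), Pow(Add(l, Mul(Add(6, l), Add(-2, a))), -1)) = Mul(Add(-1, a), Pow(Add(l, Mul(Add(-2, a), Add(6, l))), -1)) = Mul(Pow(Add(l, Mul(Add(-2, a), Add(6, l))), -1), Add(-1, a)))
Function('y')(R, Z) = Add(-2, R, Mul(Pow(Add(-12, Mul(-1, Z), Mul(6, R), Mul(R, Z)), -1), Add(-1, R))) (Function('y')(R, Z) = Add(-2, Add(Mul(Pow(Add(-12, Mul(-1, Z), Mul(6, R), Mul(R, Z)), -1), Add(-1, R)), R)) = Add(-2, Add(R, Mul(Pow(Add(-12, Mul(-1, Z), Mul(6, R), Mul(R, Z)), -1), Add(-1, R)))) = Add(-2, R, Mul(Pow(Add(-12, Mul(-1, Z), Mul(6, R), Mul(R, Z)), -1), Add(-1, R))))
Mul(Add(Function('y')(-14, -9), -283), Pow(Add(B, -74), -1)) = Mul(Add(Mul(Pow(Add(-12, Mul(-1, -9), Mul(6, -14), Mul(-14, -9)), -1), Add(-1, -14, Mul(Add(-2, -14), Add(-12, Mul(-1, -9), Mul(6, -14), Mul(-14, -9))))), -283), Pow(Add(-9, -74), -1)) = Mul(Add(Mul(Pow(Add(-12, 9, -84, 126), -1), Add(-1, -14, Mul(-16, Add(-12, 9, -84, 126)))), -283), Pow(-83, -1)) = Mul(Add(Mul(Pow(39, -1), Add(-1, -14, Mul(-16, 39))), -283), Rational(-1, 83)) = Mul(Add(Mul(Rational(1, 39), Add(-1, -14, -624)), -283), Rational(-1, 83)) = Mul(Add(Mul(Rational(1, 39), -639), -283), Rational(-1, 83)) = Mul(Add(Rational(-213, 13), -283), Rational(-1, 83)) = Mul(Rational(-3892, 13), Rational(-1, 83)) = Rational(3892, 1079)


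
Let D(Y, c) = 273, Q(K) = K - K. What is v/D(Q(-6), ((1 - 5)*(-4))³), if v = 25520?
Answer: 25520/273 ≈ 93.480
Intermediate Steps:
Q(K) = 0
v/D(Q(-6), ((1 - 5)*(-4))³) = 25520/273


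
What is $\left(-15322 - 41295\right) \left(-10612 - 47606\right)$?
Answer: $3296128506$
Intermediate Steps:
$\left(-15322 - 41295\right) \left(-10612 - 47606\right) = \left(-56617\right) \left(-58218\right) = 3296128506$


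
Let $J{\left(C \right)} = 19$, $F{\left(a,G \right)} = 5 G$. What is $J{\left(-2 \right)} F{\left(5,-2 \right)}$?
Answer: $-190$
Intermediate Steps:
$J{\left(-2 \right)} F{\left(5,-2 \right)} = 19 \cdot 5 \left(-2\right) = 19 \left(-10\right) = -190$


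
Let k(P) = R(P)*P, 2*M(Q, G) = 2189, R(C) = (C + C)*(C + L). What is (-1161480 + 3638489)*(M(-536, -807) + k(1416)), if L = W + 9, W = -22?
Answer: 27872237765285149/2 ≈ 1.3936e+16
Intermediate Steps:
L = -13 (L = -22 + 9 = -13)
R(C) = 2*C*(-13 + C) (R(C) = (C + C)*(C - 13) = (2*C)*(-13 + C) = 2*C*(-13 + C))
M(Q, G) = 2189/2 (M(Q, G) = (1/2)*2189 = 2189/2)
k(P) = 2*P**2*(-13 + P) (k(P) = (2*P*(-13 + P))*P = 2*P**2*(-13 + P))
(-1161480 + 3638489)*(M(-536, -807) + k(1416)) = (-1161480 + 3638489)*(2189/2 + 2*1416**2*(-13 + 1416)) = 2477009*(2189/2 + 2*2005056*1403) = 2477009*(2189/2 + 5626187136) = 2477009*(11252376461/2) = 27872237765285149/2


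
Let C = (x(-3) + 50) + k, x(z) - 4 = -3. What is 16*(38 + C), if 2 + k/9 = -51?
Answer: -6208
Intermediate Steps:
x(z) = 1 (x(z) = 4 - 3 = 1)
k = -477 (k = -18 + 9*(-51) = -18 - 459 = -477)
C = -426 (C = (1 + 50) - 477 = 51 - 477 = -426)
16*(38 + C) = 16*(38 - 426) = 16*(-388) = -6208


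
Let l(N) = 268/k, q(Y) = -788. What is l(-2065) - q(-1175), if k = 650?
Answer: 256234/325 ≈ 788.41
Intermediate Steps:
l(N) = 134/325 (l(N) = 268/650 = 268*(1/650) = 134/325)
l(-2065) - q(-1175) = 134/325 - 1*(-788) = 134/325 + 788 = 256234/325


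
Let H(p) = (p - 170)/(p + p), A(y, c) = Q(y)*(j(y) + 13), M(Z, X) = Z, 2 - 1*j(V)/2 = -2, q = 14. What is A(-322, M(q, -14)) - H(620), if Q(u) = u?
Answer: -838533/124 ≈ -6762.4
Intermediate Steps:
j(V) = 8 (j(V) = 4 - 2*(-2) = 4 + 4 = 8)
A(y, c) = 21*y (A(y, c) = y*(8 + 13) = y*21 = 21*y)
H(p) = (-170 + p)/(2*p) (H(p) = (-170 + p)/((2*p)) = (-170 + p)*(1/(2*p)) = (-170 + p)/(2*p))
A(-322, M(q, -14)) - H(620) = 21*(-322) - (-170 + 620)/(2*620) = -6762 - 450/(2*620) = -6762 - 1*45/124 = -6762 - 45/124 = -838533/124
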